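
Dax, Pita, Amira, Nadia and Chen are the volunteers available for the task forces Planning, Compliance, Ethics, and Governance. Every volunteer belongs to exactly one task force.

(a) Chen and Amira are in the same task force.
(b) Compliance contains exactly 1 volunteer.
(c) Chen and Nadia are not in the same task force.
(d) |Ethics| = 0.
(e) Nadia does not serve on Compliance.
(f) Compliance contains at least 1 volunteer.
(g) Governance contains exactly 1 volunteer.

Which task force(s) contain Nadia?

Nadia: Governance

From (e): Nadia ∉ Compliance.
(d): Ethics already has 0, so the rest are out.
Suppose Nadia ∈ Planning: no assignment then satisfies all the clues, so Nadia ∉ Planning.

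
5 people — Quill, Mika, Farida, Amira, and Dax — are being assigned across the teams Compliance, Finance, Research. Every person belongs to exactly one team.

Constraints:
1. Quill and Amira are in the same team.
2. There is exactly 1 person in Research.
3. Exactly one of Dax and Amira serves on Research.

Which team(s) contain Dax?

Dax: Research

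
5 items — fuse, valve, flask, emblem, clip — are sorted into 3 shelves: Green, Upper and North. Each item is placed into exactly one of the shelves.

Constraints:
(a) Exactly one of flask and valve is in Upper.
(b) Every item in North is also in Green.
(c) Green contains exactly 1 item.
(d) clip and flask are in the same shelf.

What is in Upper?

Upper = {clip, emblem, flask, fuse}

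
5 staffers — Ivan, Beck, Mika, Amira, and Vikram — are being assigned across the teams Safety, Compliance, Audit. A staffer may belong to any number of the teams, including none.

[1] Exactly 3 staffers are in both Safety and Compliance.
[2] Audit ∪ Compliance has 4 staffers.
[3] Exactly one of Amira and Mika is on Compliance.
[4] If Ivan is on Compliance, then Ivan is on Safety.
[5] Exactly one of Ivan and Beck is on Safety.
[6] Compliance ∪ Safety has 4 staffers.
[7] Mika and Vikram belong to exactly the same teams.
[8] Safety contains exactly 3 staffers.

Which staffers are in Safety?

Safety = {Ivan, Mika, Vikram}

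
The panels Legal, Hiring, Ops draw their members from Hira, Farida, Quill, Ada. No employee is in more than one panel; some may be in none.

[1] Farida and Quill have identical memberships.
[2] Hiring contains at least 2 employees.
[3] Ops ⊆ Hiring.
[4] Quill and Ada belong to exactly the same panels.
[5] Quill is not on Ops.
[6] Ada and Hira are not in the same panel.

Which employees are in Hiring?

Hiring = {Ada, Farida, Quill}

From (5): Quill ∉ Ops.
(1): Farida matches Quill: Farida ∉ Ops.
(4): Ada matches Quill: Ada ∉ Ops.
Suppose Hira ∈ Hiring: no assignment then satisfies all the clues, so Hira ∉ Hiring.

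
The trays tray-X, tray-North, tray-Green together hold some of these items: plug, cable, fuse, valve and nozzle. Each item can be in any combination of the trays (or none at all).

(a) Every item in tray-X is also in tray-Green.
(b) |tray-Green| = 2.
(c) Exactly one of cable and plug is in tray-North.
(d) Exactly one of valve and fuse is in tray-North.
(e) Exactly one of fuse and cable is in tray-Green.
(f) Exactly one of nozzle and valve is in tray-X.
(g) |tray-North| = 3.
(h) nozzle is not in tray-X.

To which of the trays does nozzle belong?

nozzle: tray-North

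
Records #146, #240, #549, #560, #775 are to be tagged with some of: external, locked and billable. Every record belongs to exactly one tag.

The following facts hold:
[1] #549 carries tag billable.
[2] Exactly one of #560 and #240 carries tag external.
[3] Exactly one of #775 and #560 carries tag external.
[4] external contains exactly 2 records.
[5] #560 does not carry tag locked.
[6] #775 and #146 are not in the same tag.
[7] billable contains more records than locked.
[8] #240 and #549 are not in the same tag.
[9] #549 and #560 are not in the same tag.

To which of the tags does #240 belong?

From (1): #549 ∈ billable.
From (5): #560 ∉ locked.
(8): #240 ∉ billable.
(9): #560 ∉ billable.
Only one tag left: #560 ∈ external.
(2) (exactly one): #240 ∉ external.
(3) (exactly one): #775 ∉ external.
(4): only 2 candidates remain for external, so all are in.
Only one tag left: #240 ∈ locked.

#240: locked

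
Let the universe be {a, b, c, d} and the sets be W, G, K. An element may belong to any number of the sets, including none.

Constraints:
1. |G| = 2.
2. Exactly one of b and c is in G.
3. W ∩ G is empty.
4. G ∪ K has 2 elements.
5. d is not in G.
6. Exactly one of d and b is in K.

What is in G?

From (5): d ∉ G.
Suppose a ∉ G: no assignment then satisfies all the clues, so a ∈ G.

G = {a, b}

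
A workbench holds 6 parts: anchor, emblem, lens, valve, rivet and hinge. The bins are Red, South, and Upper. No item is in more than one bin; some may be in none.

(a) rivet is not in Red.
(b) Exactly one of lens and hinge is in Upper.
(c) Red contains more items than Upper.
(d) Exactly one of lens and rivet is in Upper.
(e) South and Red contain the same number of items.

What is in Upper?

Upper = {lens}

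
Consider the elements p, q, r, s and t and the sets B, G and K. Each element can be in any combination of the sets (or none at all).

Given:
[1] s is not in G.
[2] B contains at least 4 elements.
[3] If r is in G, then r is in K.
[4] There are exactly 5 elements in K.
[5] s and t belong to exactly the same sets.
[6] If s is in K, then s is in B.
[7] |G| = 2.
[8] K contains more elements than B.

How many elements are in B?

From (1): s ∉ G.
(4): only 5 candidates remain for K, so all are in.
(5): t matches s: t ∉ G.
(6): s ∈ B.
(5): t matches s: t ∈ B.

4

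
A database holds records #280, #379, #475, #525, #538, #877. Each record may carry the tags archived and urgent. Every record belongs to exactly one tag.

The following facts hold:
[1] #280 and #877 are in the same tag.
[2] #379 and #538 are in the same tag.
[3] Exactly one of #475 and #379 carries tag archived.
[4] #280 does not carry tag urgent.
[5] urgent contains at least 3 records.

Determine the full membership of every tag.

archived = {#280, #475, #877}; urgent = {#379, #525, #538}

From (4): #280 ∉ urgent.
(1): #877 matches #280: #877 ∉ urgent.
Only one tag left: #280 ∈ archived.
Only one tag left: #877 ∈ archived.
Suppose #379 ∈ archived: no assignment then satisfies all the clues, so #379 ∉ archived.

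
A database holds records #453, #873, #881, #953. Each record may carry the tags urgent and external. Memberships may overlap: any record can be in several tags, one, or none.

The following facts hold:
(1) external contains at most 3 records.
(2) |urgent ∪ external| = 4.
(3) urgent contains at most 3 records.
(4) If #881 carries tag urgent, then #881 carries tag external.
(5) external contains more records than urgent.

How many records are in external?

3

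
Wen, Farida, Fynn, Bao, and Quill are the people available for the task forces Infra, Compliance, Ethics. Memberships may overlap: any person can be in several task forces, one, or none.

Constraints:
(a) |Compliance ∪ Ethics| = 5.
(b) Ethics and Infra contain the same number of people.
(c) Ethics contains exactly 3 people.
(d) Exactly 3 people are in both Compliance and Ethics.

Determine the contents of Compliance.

Compliance = {Bao, Farida, Fynn, Quill, Wen}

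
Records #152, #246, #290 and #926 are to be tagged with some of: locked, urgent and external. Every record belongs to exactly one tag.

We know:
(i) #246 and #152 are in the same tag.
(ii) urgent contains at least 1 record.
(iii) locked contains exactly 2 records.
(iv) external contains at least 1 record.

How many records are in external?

1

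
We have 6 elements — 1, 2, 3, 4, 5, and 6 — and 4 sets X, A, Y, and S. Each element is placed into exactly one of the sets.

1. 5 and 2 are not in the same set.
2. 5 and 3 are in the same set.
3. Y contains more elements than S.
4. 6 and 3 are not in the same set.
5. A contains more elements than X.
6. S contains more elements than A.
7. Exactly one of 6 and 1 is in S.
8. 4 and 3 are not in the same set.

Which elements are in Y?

Y = {1, 3, 5}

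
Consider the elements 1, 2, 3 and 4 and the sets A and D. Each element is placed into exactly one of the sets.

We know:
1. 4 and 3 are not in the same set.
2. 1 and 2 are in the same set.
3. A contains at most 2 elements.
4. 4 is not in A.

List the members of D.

D = {1, 2, 4}

From (4): 4 ∉ A.
Only one set left: 4 ∈ D.
(1): 3 ∉ D.
Only one set left: 3 ∈ A.
Suppose 1 ∉ D: no assignment then satisfies all the clues, so 1 ∈ D.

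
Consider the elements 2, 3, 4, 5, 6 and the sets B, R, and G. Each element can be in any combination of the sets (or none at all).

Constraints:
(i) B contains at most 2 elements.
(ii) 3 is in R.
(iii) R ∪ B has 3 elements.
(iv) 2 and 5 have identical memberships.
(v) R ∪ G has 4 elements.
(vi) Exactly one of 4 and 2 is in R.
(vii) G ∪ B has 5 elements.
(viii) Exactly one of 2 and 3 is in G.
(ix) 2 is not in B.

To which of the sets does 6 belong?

6: B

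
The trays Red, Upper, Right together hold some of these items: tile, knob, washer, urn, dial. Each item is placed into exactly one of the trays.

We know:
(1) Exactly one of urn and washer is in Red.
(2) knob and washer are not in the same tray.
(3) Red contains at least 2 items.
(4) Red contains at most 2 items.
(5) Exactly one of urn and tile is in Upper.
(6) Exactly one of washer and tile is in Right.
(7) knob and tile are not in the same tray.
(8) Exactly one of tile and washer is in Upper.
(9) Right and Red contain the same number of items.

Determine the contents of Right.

Right = {dial, washer}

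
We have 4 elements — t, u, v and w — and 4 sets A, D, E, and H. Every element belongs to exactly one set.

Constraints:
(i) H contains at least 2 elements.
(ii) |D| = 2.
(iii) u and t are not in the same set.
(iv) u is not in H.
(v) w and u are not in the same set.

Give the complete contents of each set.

A = {}; D = {u, v}; E = {}; H = {t, w}

From (iv): u ∉ H.
Suppose t ∈ A: no assignment then satisfies all the clues, so t ∉ A.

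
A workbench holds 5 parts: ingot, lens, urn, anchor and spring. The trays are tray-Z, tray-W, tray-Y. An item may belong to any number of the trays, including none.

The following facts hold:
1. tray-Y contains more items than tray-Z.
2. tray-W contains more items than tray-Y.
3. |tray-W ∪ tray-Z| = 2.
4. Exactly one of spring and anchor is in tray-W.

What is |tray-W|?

2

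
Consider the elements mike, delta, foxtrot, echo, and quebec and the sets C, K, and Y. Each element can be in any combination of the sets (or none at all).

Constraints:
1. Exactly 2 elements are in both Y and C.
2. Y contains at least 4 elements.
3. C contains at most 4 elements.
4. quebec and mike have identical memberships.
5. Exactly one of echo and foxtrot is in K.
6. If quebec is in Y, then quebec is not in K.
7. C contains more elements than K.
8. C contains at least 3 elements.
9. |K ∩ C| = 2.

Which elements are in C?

C = {delta, echo, foxtrot}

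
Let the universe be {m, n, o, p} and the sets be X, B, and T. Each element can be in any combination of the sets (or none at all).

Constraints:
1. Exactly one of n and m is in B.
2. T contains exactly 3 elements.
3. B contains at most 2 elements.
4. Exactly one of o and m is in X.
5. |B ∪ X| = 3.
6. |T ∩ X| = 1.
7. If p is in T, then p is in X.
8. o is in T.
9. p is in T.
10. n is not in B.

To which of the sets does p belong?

p: T, X

From (8): o ∈ T.
From (9): p ∈ T.
From (10): n ∉ B.
(1) (exactly one): m ∈ B.
(7): p ∈ X.
Suppose p ∈ B: no assignment then satisfies all the clues, so p ∉ B.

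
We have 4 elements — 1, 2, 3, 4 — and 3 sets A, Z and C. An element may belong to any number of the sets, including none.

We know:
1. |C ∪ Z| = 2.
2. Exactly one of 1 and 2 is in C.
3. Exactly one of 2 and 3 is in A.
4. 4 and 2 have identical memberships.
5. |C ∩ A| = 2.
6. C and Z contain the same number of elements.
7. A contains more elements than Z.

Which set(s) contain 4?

4: A, C, Z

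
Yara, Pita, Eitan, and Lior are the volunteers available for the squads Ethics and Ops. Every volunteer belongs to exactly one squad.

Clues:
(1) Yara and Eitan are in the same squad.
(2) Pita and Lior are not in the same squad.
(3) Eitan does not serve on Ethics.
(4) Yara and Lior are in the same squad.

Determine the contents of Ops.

Ops = {Eitan, Lior, Yara}

From (3): Eitan ∉ Ethics.
(1): Yara matches Eitan: Yara ∉ Ethics.
(4): Lior matches Yara: Lior ∉ Ethics.
Only one squad left: Yara ∈ Ops.
Only one squad left: Eitan ∈ Ops.
Only one squad left: Lior ∈ Ops.
(2): Pita ∉ Ops.
Only one squad left: Pita ∈ Ethics.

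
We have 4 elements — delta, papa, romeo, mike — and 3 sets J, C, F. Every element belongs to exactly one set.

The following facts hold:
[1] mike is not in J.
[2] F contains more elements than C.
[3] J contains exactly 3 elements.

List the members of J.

From (1): mike ∉ J.
(3): only 3 candidates remain for J, so all are in.

J = {delta, papa, romeo}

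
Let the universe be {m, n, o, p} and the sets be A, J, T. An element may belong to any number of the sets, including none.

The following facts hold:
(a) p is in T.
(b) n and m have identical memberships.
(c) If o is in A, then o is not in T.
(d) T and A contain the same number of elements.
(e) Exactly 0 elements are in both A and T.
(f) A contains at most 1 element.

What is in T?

From (a): p ∈ T.
Suppose m ∈ T: no assignment then satisfies all the clues, so m ∉ T.

T = {p}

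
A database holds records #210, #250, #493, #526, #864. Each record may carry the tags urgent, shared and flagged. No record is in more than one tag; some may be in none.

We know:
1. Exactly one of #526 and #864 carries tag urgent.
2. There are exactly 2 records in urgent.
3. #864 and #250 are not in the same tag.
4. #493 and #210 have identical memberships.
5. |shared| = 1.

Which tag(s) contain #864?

#864: shared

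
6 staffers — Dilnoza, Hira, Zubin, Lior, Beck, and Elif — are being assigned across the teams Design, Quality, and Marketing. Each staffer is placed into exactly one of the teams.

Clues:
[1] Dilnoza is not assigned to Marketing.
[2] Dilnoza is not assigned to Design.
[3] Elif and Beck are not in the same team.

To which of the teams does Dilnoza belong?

Dilnoza: Quality

From (1): Dilnoza ∉ Marketing.
From (2): Dilnoza ∉ Design.
Only one team left: Dilnoza ∈ Quality.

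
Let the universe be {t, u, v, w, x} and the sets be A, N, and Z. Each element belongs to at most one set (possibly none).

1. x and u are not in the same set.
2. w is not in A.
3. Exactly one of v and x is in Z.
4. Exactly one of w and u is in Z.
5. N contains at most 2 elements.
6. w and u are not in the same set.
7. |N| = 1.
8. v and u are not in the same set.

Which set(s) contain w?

From (2): w ∉ A.
Suppose w ∈ N: no assignment then satisfies all the clues, so w ∉ N.

w: Z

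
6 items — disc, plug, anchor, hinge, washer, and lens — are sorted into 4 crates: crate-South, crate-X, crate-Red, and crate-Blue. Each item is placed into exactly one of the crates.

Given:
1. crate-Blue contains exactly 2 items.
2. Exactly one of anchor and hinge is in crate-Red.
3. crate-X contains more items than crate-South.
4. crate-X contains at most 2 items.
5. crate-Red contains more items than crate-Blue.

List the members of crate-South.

crate-South = {}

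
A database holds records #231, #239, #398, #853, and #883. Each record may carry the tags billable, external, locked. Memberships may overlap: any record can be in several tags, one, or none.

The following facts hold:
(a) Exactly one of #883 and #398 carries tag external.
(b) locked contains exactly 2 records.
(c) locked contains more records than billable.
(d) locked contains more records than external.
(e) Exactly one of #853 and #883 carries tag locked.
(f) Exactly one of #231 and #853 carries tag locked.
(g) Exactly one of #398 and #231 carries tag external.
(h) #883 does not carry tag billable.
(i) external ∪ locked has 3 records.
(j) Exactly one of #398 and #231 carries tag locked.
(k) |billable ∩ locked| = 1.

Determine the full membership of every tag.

billable = {#231}; external = {#398}; locked = {#231, #883}

From (h): #883 ∉ billable.
Suppose #231 ∉ billable: no assignment then satisfies all the clues, so #231 ∈ billable.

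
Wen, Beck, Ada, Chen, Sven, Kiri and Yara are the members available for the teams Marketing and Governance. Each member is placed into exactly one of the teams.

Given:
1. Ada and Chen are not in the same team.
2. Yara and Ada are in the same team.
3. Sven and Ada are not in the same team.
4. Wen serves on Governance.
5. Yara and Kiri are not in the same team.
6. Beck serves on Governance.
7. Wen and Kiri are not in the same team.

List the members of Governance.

From (4): Wen ∈ Governance.
From (6): Beck ∈ Governance.
(7): Kiri ∉ Governance.
Only one team left: Kiri ∈ Marketing.
(5): Yara ∉ Marketing.
Only one team left: Yara ∈ Governance.
(2): Ada matches Yara: Ada ∉ Marketing.
(2): Ada matches Yara: Ada ∈ Governance.
(3): Sven ∉ Governance.
Only one team left: Sven ∈ Marketing.
(1): Chen ∉ Governance.
Only one team left: Chen ∈ Marketing.

Governance = {Ada, Beck, Wen, Yara}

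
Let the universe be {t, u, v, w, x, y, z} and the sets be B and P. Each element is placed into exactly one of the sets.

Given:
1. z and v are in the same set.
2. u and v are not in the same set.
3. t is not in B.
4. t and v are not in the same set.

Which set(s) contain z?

From (3): t ∉ B.
Only one set left: t ∈ P.
(4): v ∉ P.
Only one set left: v ∈ B.
(1): z matches v: z ∈ B.
(2): u ∉ B.
Only one set left: u ∈ P.

z: B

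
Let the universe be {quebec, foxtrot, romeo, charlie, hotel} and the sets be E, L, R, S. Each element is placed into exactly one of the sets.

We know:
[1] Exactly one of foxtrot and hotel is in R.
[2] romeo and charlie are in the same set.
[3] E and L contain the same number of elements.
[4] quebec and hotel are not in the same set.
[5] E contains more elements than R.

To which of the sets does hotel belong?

hotel: R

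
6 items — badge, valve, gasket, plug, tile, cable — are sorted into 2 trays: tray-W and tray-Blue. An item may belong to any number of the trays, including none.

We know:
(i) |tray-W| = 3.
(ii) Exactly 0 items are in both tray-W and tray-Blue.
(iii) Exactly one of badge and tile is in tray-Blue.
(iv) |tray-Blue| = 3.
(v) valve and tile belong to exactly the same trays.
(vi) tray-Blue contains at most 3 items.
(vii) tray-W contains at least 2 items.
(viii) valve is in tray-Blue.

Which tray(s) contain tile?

tile: tray-Blue

From (viii): valve ∈ tray-Blue.
(v): tile matches valve: tile ∈ tray-Blue.
(iii) (exactly one): badge ∉ tray-Blue.
Suppose tile ∈ tray-W: no assignment then satisfies all the clues, so tile ∉ tray-W.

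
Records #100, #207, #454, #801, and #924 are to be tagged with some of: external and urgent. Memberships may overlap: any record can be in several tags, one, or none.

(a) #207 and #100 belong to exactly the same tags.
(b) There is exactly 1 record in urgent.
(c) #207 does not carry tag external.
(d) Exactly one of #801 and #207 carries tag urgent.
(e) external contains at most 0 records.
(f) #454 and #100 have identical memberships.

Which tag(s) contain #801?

From (c): #207 ∉ external.
(a): #100 matches #207: #100 ∉ external.
(e): external already has 0, so the rest are out.
Suppose #801 ∉ urgent: no assignment then satisfies all the clues, so #801 ∈ urgent.

#801: urgent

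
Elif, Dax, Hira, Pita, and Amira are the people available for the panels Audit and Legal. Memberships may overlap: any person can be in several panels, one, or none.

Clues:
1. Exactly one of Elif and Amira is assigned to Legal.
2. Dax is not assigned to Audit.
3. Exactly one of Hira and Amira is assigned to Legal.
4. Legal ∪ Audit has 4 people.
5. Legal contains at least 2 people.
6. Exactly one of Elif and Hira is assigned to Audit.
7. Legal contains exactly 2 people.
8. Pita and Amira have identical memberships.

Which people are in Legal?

Legal = {Elif, Hira}

From (2): Dax ∉ Audit.
Suppose Elif ∉ Legal: no assignment then satisfies all the clues, so Elif ∈ Legal.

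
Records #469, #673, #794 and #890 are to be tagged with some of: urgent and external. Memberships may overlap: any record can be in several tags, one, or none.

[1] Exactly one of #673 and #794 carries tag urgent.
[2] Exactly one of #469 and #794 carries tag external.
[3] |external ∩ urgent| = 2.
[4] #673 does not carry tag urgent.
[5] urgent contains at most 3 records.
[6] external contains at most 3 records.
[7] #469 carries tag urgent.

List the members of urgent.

From (4): #673 ∉ urgent.
From (7): #469 ∈ urgent.
(1) (exactly one): #794 ∈ urgent.
Suppose #890 ∉ urgent: no assignment then satisfies all the clues, so #890 ∈ urgent.

urgent = {#469, #794, #890}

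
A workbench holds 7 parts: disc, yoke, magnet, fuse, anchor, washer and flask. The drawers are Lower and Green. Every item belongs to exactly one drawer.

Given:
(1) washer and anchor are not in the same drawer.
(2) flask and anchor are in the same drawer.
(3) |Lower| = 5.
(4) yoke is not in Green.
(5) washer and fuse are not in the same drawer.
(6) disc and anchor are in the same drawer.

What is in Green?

Green = {magnet, washer}

From (4): yoke ∉ Green.
Only one drawer left: yoke ∈ Lower.
Suppose disc ∈ Green: no assignment then satisfies all the clues, so disc ∉ Green.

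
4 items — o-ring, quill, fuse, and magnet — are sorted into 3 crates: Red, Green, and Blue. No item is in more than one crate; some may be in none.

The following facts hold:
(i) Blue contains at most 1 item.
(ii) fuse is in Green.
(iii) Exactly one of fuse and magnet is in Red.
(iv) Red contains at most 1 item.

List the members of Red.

From (ii): fuse ∈ Green.
(iii) (exactly one): magnet ∈ Red.
(iv): Red already has 1, so the rest are out.

Red = {magnet}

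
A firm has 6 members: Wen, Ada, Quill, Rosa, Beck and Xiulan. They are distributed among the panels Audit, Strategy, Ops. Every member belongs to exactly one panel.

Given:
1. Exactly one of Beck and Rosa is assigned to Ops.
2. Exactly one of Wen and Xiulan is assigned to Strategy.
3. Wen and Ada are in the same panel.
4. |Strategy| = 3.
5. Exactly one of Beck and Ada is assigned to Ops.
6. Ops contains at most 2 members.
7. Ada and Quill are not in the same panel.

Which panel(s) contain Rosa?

Rosa: Strategy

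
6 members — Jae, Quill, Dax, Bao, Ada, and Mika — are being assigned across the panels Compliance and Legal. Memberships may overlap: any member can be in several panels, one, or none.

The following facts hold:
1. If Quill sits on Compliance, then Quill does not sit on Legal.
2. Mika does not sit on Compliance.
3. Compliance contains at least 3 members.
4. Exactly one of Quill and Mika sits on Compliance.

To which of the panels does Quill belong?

From (2): Mika ∉ Compliance.
(4) (exactly one): Quill ∈ Compliance.
(1): Quill ∉ Legal.

Quill: Compliance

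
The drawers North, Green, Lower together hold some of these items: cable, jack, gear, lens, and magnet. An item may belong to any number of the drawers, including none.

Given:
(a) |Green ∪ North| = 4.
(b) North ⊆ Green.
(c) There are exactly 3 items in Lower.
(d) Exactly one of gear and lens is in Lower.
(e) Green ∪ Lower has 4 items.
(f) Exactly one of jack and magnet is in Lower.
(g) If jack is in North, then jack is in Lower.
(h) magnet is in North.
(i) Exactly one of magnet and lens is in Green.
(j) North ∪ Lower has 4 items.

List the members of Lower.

From (h): magnet ∈ North.
(b) with magnet ∈ North: magnet ∈ Green.
(i) (exactly one): lens ∉ Green.
(b) contrapositive: lens ∉ North.
Suppose cable ∉ Lower: no assignment then satisfies all the clues, so cable ∈ Lower.

Lower = {cable, gear, jack}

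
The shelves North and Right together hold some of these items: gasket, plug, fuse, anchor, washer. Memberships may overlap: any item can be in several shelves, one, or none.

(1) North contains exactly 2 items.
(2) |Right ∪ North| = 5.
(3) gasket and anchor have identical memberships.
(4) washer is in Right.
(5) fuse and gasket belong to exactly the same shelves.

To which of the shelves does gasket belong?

gasket: Right

From (4): washer ∈ Right.
Suppose gasket ∈ North: no assignment then satisfies all the clues, so gasket ∉ North.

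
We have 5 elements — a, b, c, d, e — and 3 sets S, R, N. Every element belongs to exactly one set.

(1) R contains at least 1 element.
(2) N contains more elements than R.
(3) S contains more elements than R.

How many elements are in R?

1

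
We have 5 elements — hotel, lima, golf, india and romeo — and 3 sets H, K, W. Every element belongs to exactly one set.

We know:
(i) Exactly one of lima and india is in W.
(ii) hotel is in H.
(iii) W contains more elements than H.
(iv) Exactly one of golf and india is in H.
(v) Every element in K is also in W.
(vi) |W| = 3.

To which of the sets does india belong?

From (ii): hotel ∈ H.
Suppose india ∉ H: no assignment then satisfies all the clues, so india ∈ H.

india: H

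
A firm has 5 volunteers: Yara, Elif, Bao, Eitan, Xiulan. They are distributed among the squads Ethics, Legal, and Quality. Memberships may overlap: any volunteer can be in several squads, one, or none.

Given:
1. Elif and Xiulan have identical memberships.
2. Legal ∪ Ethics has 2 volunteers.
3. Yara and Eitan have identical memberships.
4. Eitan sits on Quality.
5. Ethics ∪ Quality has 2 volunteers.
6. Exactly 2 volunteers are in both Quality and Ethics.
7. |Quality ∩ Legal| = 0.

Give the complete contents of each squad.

Ethics = {Eitan, Yara}; Legal = {}; Quality = {Eitan, Yara}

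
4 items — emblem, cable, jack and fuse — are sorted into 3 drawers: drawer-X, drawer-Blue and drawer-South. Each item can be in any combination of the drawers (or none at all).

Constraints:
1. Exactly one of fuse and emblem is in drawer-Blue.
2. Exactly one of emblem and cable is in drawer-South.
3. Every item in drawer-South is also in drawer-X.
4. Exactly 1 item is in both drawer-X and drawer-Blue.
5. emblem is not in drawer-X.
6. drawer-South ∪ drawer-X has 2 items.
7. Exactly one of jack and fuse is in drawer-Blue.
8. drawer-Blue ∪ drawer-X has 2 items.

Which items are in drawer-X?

drawer-X = {cable, fuse}

From (5): emblem ∉ drawer-X.
(3) contrapositive: emblem ∉ drawer-South.
(2) (exactly one): cable ∈ drawer-South.
(3) with cable ∈ drawer-South: cable ∈ drawer-X.
Suppose jack ∈ drawer-X: no assignment then satisfies all the clues, so jack ∉ drawer-X.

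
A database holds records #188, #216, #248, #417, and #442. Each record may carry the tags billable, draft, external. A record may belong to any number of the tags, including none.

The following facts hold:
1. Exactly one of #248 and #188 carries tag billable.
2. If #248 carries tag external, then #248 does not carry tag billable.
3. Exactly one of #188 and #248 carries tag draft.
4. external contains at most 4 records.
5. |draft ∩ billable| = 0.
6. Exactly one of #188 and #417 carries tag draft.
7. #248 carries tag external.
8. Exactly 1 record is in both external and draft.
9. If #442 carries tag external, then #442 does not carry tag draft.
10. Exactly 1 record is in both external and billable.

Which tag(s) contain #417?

#417: draft

From (7): #248 ∈ external.
(2): #248 ∉ billable.
(1) (exactly one): #188 ∈ billable.
Suppose #417 ∈ billable: no assignment then satisfies all the clues, so #417 ∉ billable.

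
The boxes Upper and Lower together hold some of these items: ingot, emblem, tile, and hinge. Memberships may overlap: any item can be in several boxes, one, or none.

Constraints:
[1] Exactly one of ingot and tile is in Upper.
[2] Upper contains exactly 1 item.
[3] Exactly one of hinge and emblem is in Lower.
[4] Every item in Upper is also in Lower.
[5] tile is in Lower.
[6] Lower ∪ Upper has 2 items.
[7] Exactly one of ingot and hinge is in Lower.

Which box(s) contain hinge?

hinge: Lower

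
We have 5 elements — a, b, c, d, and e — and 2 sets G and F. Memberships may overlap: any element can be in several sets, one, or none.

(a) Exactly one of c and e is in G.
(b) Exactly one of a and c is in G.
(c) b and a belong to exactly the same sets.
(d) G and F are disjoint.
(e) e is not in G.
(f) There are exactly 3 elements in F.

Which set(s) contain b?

b: F

From (e): e ∉ G.
(a) (exactly one): c ∈ G.
(b) (exactly one): a ∉ G.
(c): b matches a: b ∉ G.
(d) (disjoint): c ∉ F.
Suppose b ∉ F: no assignment then satisfies all the clues, so b ∈ F.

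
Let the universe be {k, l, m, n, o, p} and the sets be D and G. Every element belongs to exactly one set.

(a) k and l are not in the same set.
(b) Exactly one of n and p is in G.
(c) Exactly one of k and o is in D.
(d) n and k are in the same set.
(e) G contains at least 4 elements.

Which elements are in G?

G = {l, m, o, p}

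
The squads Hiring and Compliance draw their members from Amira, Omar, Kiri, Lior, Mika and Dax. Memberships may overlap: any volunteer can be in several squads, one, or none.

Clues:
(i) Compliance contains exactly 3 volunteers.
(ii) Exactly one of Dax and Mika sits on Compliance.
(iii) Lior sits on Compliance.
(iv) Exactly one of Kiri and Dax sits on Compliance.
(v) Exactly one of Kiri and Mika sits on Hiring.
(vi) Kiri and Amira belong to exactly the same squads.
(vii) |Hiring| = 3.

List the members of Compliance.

Compliance = {Dax, Lior, Omar}

From (iii): Lior ∈ Compliance.
Suppose Amira ∈ Compliance: no assignment then satisfies all the clues, so Amira ∉ Compliance.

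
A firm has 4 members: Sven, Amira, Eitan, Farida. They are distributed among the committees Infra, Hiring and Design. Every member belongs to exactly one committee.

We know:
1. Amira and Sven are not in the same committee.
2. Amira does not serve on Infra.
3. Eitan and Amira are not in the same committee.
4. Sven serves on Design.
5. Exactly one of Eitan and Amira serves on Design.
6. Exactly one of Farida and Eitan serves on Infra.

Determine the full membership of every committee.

From (2): Amira ∉ Infra.
From (4): Sven ∈ Design.
(1): Amira ∉ Design.
(5) (exactly one): Eitan ∈ Design.
(6) (exactly one): Farida ∈ Infra.
Only one committee left: Amira ∈ Hiring.

Infra = {Farida}; Hiring = {Amira}; Design = {Eitan, Sven}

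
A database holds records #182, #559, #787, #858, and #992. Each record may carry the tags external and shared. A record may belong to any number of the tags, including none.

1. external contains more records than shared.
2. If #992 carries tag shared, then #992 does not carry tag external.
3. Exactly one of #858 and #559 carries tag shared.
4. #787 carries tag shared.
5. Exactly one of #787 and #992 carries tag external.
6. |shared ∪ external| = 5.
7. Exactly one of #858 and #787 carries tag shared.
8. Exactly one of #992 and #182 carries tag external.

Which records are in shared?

From (4): #787 ∈ shared.
(7) (exactly one): #858 ∉ shared.
(3) (exactly one): #559 ∈ shared.
Suppose #182 ∈ shared: no assignment then satisfies all the clues, so #182 ∉ shared.

shared = {#559, #787, #992}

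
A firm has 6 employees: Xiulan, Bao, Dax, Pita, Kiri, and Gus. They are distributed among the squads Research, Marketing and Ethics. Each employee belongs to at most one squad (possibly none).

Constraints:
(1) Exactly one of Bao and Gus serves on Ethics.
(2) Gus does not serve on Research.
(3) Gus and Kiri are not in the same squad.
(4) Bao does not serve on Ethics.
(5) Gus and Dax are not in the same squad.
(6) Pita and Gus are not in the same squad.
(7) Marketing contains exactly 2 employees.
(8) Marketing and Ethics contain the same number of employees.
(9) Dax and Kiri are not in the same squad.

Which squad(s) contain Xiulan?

Xiulan: Ethics

From (2): Gus ∉ Research.
From (4): Bao ∉ Ethics.
(1) (exactly one): Gus ∈ Ethics.
(3): Kiri ∉ Ethics.
(5): Dax ∉ Ethics.
(6): Pita ∉ Ethics.
Suppose Xiulan ∈ Research: no assignment then satisfies all the clues, so Xiulan ∉ Research.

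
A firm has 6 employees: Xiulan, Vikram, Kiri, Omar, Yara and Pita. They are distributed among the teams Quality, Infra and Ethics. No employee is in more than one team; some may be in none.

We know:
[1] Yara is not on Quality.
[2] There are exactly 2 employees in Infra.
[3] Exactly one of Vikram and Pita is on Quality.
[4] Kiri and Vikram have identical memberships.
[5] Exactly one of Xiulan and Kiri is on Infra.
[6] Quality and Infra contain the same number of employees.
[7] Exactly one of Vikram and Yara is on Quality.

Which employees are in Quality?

Quality = {Kiri, Vikram}

From (1): Yara ∉ Quality.
(7) (exactly one): Vikram ∈ Quality.
(3) (exactly one): Pita ∉ Quality.
(4): Kiri matches Vikram: Kiri ∈ Quality.
(5) (exactly one): Xiulan ∈ Infra.
Suppose Omar ∈ Quality: no assignment then satisfies all the clues, so Omar ∉ Quality.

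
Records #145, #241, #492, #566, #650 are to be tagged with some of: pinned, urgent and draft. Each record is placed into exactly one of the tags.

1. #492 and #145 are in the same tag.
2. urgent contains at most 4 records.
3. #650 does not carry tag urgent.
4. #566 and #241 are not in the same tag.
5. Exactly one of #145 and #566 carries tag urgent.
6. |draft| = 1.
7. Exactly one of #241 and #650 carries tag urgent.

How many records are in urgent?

3

From (3): #650 ∉ urgent.
(7) (exactly one): #241 ∈ urgent.
(4): #566 ∉ urgent.
(5) (exactly one): #145 ∈ urgent.
(1): #492 matches #145: #492 ∉ pinned.
(1): #492 matches #145: #492 ∈ urgent.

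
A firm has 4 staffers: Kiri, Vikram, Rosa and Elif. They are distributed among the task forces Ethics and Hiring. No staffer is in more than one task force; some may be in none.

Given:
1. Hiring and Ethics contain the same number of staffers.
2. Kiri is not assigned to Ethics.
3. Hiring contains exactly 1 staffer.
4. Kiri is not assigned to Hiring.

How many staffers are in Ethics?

1

From (2): Kiri ∉ Ethics.
From (4): Kiri ∉ Hiring.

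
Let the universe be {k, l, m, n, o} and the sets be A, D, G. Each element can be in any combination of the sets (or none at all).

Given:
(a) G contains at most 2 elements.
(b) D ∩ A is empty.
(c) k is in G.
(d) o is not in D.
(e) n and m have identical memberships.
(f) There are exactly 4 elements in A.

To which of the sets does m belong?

m: A

From (c): k ∈ G.
From (d): o ∉ D.
Suppose m ∉ A: no assignment then satisfies all the clues, so m ∈ A.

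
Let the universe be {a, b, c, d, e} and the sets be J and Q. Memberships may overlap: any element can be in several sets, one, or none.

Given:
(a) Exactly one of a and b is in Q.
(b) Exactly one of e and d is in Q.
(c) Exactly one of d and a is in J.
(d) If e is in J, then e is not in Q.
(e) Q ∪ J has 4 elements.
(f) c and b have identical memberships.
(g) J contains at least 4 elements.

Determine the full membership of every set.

J = {b, c, d, e}; Q = {b, c, d}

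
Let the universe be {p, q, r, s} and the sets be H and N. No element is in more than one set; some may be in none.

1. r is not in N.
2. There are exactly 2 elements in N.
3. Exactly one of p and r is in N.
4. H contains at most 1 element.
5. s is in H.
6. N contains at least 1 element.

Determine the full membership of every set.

From (1): r ∉ N.
From (5): s ∈ H.
(2): only 2 candidates remain for N, so all are in.
(4): H already has 1, so the rest are out.

H = {s}; N = {p, q}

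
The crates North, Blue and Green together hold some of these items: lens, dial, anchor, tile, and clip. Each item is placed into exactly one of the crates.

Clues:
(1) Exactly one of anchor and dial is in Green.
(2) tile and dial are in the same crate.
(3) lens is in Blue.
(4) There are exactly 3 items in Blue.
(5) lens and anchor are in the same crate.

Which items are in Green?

Green = {dial, tile}

From (3): lens ∈ Blue.
(5): anchor matches lens: anchor ∉ North.
(5): anchor matches lens: anchor ∈ Blue.
(1) (exactly one): dial ∈ Green.
(2): tile matches dial: tile ∉ North.
(2): tile matches dial: tile ∉ Blue.
(2): tile matches dial: tile ∈ Green.
(4): only 3 candidates remain for Blue, so all are in.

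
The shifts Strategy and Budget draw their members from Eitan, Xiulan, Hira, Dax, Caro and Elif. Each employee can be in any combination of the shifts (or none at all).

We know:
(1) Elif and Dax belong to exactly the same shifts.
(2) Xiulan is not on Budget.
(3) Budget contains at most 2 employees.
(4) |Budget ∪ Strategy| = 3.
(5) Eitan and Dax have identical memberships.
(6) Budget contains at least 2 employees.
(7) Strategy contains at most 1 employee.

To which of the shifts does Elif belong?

Elif: none

From (2): Xiulan ∉ Budget.
Suppose Elif ∈ Strategy: no assignment then satisfies all the clues, so Elif ∉ Strategy.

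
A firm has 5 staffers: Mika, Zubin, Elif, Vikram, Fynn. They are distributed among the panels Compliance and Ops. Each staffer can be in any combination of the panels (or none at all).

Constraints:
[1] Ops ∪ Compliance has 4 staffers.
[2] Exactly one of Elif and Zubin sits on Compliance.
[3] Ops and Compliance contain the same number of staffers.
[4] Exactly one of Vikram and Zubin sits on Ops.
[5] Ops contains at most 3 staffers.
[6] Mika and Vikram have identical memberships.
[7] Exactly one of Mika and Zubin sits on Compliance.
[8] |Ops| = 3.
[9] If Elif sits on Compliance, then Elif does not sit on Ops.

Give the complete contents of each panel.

Compliance = {Elif, Mika, Vikram}; Ops = {Fynn, Mika, Vikram}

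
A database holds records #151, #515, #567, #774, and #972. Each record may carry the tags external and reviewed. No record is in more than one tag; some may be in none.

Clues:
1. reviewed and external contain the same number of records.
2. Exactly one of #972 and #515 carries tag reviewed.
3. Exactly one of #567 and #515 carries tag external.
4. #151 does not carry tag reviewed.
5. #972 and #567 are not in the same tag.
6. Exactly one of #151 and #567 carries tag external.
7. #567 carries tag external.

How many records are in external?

From (4): #151 ∉ reviewed.
From (7): #567 ∈ external.
(3) (exactly one): #515 ∉ external.
(5): #972 ∉ external.
(6) (exactly one): #151 ∉ external.
Suppose #774 ∈ external: no assignment then satisfies all the clues, so #774 ∉ external.

1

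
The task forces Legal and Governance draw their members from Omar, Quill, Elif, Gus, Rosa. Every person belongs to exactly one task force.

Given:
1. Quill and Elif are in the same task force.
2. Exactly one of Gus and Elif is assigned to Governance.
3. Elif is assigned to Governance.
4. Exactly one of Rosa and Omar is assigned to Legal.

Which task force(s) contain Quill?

Quill: Governance

From (3): Elif ∈ Governance.
(1): Quill matches Elif: Quill ∉ Legal.
(1): Quill matches Elif: Quill ∈ Governance.
(2) (exactly one): Gus ∉ Governance.
Only one task force left: Gus ∈ Legal.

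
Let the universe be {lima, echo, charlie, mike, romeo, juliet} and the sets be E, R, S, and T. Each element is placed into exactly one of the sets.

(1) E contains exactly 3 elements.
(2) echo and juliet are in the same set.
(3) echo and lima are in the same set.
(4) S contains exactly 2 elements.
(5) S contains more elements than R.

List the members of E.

E = {echo, juliet, lima}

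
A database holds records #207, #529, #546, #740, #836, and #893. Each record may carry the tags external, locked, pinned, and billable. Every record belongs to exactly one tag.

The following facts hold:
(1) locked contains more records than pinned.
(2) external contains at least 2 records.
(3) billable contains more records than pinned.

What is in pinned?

pinned = {}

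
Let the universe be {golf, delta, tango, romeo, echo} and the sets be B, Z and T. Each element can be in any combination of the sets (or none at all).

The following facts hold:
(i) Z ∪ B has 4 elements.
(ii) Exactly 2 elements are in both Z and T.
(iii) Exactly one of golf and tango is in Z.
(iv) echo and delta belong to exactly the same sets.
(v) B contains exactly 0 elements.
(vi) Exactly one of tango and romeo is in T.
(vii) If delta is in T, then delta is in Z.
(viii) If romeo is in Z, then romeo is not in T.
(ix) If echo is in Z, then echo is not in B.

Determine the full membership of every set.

B = {}; Z = {delta, echo, golf, romeo}; T = {delta, echo, tango}

(v): B already has 0, so the rest are out.
Suppose golf ∉ Z: no assignment then satisfies all the clues, so golf ∈ Z.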